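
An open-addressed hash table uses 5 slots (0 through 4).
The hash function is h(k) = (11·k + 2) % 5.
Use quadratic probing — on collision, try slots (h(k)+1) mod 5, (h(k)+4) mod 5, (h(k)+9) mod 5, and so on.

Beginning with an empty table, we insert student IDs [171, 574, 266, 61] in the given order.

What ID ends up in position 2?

171 hashes to 3; slot 3 is free => place at 3.
574 hashes to 1; slot 1 is free => place at 1.
266 hashes to 3; 3 taken => place at 4.
61 hashes to 3; 3,4 taken => place at 2.
Table: [—, 574, 61, 171, 266]

61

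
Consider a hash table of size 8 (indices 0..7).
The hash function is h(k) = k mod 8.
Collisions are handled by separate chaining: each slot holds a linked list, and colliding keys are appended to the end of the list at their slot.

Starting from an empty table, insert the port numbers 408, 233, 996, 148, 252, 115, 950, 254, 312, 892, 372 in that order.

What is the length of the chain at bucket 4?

5

408 -> bucket 0
233 -> bucket 1
996 -> bucket 4
148 -> bucket 4 (collision)
252 -> bucket 4 (collision)
115 -> bucket 3
950 -> bucket 6
254 -> bucket 6 (collision)
312 -> bucket 0 (collision)
892 -> bucket 4 (collision)
372 -> bucket 4 (collision)
Final buckets:
0: 408 -> 312
1: 233
2: .
3: 115
4: 996 -> 148 -> 252 -> 892 -> 372
5: .
6: 950 -> 254
7: .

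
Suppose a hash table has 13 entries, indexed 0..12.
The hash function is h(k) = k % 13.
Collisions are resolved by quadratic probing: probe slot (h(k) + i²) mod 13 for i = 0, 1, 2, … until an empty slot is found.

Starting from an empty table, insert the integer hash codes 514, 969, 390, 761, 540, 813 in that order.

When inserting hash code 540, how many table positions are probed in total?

4

514 hashes to 7; slot 7 is free → place at 7.
969 hashes to 7; 7 taken → place at 8.
390 hashes to 0; slot 0 is free → place at 0.
761 hashes to 7; 7,8 taken → place at 11.
540 hashes to 7; 7,8,11 taken → place at 3.
813 hashes to 7; 7,8,11,3 taken → place at 10.
Table: [390, ∅, ∅, 540, ∅, ∅, ∅, 514, 969, ∅, 813, 761, ∅]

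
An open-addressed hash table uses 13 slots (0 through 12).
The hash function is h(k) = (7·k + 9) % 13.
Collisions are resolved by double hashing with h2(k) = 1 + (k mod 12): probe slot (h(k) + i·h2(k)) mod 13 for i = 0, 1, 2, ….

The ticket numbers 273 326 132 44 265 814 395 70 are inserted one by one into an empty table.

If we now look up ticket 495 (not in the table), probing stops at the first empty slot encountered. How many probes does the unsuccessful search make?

3

Insert 273: h=9, slot 9 empty → index 9.
Insert 326: h=3, slot 3 empty → index 3.
Insert 132: h=10, slot 10 empty → index 10.
Insert 44: h=5, slot 5 empty → index 5.
Insert 265: h=5, h2=2, slot 5 occupied → index 7.
Insert 814: h=0, slot 0 empty → index 0.
Insert 395: h=5, h2=12, slot 5 occupied → index 4.
Insert 70: h=5, h2=11, slots 5,3 occupied → index 1.
Table: [814, 70, —, 326, 395, 44, —, 265, —, 273, 132, —, —]
Lookup 495: h=3, h2=4, probe 3,7,11 → slot 11 empty, not found.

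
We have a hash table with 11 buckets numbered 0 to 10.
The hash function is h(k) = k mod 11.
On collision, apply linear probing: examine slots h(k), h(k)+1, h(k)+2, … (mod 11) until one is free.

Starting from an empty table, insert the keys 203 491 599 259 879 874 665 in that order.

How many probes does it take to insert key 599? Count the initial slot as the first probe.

2

203: h=5 → slot 5
491: h=7 → slot 7
599: h=5, probe 5,6 → slot 6
259: h=6, probe 6,7,8 → slot 8
879: h=10 → slot 10
874: h=5, probe 5,6,7,8,9 → slot 9
665: h=5, probe 5,6,7,8,9,10,0 → slot 0
Table: [665, ∅, ∅, ∅, ∅, 203, 599, 491, 259, 874, 879]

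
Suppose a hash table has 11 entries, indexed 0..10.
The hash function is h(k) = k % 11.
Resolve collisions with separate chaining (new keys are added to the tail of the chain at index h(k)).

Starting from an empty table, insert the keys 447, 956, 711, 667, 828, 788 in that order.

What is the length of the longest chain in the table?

Insert 447: h=7, bucket 7 empty → new chain.
Insert 956: h=10, bucket 10 empty → new chain.
Insert 711: h=7, bucket 7 nonempty → append to chain.
Insert 667: h=7, bucket 7 nonempty → append to chain.
Insert 828: h=3, bucket 3 empty → new chain.
Insert 788: h=7, bucket 7 nonempty → append to chain.
Final buckets:
0: -
1: -
2: -
3: 828
4: -
5: -
6: -
7: 447 -> 711 -> 667 -> 788
8: -
9: -
10: 956

4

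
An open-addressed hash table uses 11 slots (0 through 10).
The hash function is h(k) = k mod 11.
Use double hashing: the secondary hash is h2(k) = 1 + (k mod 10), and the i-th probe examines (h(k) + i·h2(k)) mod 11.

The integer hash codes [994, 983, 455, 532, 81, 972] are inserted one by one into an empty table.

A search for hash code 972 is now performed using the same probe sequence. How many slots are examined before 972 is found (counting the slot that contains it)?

4

994 hashes to 4; slot 4 is free => place at 4.
983 hashes to 4, h2=4; 4 taken => place at 8.
455 hashes to 4, h2=6; 4 taken => place at 10.
532 hashes to 4, h2=3; 4 taken => place at 7.
81 hashes to 4, h2=2; 4 taken => place at 6.
972 hashes to 4, h2=3; 4,7,10 taken => place at 2.
Table: [—, —, 972, —, 994, —, 81, 532, 983, —, 455]
Lookup 972: h=4, h2=3, probe 4,7,10,2 → found at 2.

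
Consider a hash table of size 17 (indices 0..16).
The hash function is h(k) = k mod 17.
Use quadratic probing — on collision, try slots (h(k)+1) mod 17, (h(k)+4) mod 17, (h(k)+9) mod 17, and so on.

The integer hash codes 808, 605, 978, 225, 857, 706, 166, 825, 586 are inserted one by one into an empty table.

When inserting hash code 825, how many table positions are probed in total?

5

Insert 808: h=9, slot 9 empty → index 9.
Insert 605: h=10, slot 10 empty → index 10.
Insert 978: h=9, slots 9,10 occupied → index 13.
Insert 225: h=4, slot 4 empty → index 4.
Insert 857: h=7, slot 7 empty → index 7.
Insert 706: h=9, slots 9,10,13 occupied → index 1.
Insert 166: h=13, slot 13 occupied → index 14.
Insert 825: h=9, slots 9,10,13,1 occupied → index 8.
Insert 586: h=8, slots 8,9 occupied → index 12.
Table: [_, 706, _, _, 225, _, _, 857, 825, 808, 605, _, 586, 978, 166, _, _]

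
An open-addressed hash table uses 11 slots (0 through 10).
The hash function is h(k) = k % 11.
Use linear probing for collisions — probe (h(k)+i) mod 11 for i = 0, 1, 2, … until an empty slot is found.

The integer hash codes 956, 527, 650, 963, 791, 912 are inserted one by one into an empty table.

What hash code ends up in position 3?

912

Insert 956: h=10, slot 10 empty -> index 10.
Insert 527: h=10, slot 10 occupied -> index 0.
Insert 650: h=1, slot 1 empty -> index 1.
Insert 963: h=6, slot 6 empty -> index 6.
Insert 791: h=10, slots 10,0,1 occupied -> index 2.
Insert 912: h=10, slots 10,0,1,2 occupied -> index 3.
Table: [527, 650, 791, 912, _, _, 963, _, _, _, 956]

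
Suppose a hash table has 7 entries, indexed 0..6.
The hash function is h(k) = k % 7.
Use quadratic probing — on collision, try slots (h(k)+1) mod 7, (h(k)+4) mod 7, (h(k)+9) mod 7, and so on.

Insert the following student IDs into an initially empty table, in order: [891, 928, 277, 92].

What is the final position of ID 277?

5

Insert 891: h=2, slot 2 empty => index 2.
Insert 928: h=4, slot 4 empty => index 4.
Insert 277: h=4, slot 4 occupied => index 5.
Insert 92: h=1, slot 1 empty => index 1.
Table: [., 92, 891, ., 928, 277, .]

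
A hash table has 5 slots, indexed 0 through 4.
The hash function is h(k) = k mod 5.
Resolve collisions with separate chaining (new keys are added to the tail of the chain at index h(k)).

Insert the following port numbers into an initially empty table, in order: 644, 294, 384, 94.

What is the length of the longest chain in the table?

Insert 644: h=4, bucket 4 empty -> new chain.
Insert 294: h=4, bucket 4 nonempty -> append to chain.
Insert 384: h=4, bucket 4 nonempty -> append to chain.
Insert 94: h=4, bucket 4 nonempty -> append to chain.
Final buckets:
0: —
1: —
2: —
3: —
4: 644 -> 294 -> 384 -> 94

4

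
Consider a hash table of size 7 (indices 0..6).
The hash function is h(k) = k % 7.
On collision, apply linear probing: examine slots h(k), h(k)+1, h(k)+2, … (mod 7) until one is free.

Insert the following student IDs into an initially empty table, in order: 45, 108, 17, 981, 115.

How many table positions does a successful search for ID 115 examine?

4

Insert 45: h=3, slot 3 empty -> index 3.
Insert 108: h=3, slot 3 occupied -> index 4.
Insert 17: h=3, slots 3,4 occupied -> index 5.
Insert 981: h=1, slot 1 empty -> index 1.
Insert 115: h=3, slots 3,4,5 occupied -> index 6.
Table: [—, 981, —, 45, 108, 17, 115]
Lookup 115: h=3, probe 3,4,5,6 → found at 6.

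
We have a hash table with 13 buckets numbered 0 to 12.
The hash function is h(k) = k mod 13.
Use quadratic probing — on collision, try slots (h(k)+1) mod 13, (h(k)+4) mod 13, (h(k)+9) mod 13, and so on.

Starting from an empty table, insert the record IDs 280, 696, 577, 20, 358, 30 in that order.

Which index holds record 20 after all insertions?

11

Insert 280: h=7, slot 7 empty => index 7.
Insert 696: h=7, slot 7 occupied => index 8.
Insert 577: h=5, slot 5 empty => index 5.
Insert 20: h=7, slots 7,8 occupied => index 11.
Insert 358: h=7, slots 7,8,11 occupied => index 3.
Insert 30: h=4, slot 4 empty => index 4.
Table: [-, -, -, 358, 30, 577, -, 280, 696, -, -, 20, -]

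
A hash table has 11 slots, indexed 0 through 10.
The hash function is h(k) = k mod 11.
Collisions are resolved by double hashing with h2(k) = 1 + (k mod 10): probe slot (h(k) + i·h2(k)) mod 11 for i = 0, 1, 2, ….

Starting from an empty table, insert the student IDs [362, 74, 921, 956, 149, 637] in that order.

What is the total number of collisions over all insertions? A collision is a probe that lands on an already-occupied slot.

362 hashes to 10; slot 10 is free => place at 10.
74 hashes to 8; slot 8 is free => place at 8.
921 hashes to 8, h2=2; 8,10 taken => place at 1.
956 hashes to 10, h2=7; 10 taken => place at 6.
149 hashes to 6, h2=10; 6 taken => place at 5.
637 hashes to 10, h2=8; 10 taken => place at 7.
Table: [—, 921, —, —, —, 149, 956, 637, 74, —, 362]

5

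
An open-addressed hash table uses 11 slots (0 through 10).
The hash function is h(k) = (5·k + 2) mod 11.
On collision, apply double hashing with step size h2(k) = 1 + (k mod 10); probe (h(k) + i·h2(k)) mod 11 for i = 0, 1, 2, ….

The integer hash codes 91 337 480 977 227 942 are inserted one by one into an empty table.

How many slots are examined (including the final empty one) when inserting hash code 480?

2

Insert 91: h=6, slot 6 empty -> index 6.
Insert 337: h=4, slot 4 empty -> index 4.
Insert 480: h=4, h2=1, slot 4 occupied -> index 5.
Insert 977: h=3, slot 3 empty -> index 3.
Insert 227: h=4, h2=8, slot 4 occupied -> index 1.
Insert 942: h=4, h2=3, slot 4 occupied -> index 7.
Table: [—, 227, —, 977, 337, 480, 91, 942, —, —, —]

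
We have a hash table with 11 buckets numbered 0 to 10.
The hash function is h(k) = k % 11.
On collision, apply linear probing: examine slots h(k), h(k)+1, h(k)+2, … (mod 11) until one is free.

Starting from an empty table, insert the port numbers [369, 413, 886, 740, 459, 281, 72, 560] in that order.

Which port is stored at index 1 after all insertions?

560

Insert 369: h=6, slot 6 empty → index 6.
Insert 413: h=6, slot 6 occupied → index 7.
Insert 886: h=6, slots 6,7 occupied → index 8.
Insert 740: h=3, slot 3 empty → index 3.
Insert 459: h=8, slot 8 occupied → index 9.
Insert 281: h=6, slots 6,7,8,9 occupied → index 10.
Insert 72: h=6, slots 6,7,8,9,10 occupied → index 0.
Insert 560: h=10, slots 10,0 occupied → index 1.
Table: [72, 560, -, 740, -, -, 369, 413, 886, 459, 281]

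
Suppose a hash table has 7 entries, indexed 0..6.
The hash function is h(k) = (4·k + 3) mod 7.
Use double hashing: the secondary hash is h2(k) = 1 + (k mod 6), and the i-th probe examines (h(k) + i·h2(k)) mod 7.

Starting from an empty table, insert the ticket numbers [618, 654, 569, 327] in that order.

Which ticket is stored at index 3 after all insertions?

Insert 618: h=4, slot 4 empty => index 4.
Insert 654: h=1, slot 1 empty => index 1.
Insert 569: h=4, h2=6, slot 4 occupied => index 3.
Insert 327: h=2, slot 2 empty => index 2.
Table: [_, 654, 327, 569, 618, _, _]

569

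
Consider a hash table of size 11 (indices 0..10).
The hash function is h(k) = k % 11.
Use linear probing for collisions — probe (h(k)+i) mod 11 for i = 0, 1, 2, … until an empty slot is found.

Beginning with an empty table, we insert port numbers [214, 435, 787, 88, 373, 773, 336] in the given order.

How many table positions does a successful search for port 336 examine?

3

Insert 214: h=5, slot 5 empty → index 5.
Insert 435: h=6, slot 6 empty → index 6.
Insert 787: h=6, slot 6 occupied → index 7.
Insert 88: h=0, slot 0 empty → index 0.
Insert 373: h=10, slot 10 empty → index 10.
Insert 773: h=3, slot 3 empty → index 3.
Insert 336: h=6, slots 6,7 occupied → index 8.
Table: [88, _, _, 773, _, 214, 435, 787, 336, _, 373]
Lookup 336: h=6, probe 6,7,8 → found at 8.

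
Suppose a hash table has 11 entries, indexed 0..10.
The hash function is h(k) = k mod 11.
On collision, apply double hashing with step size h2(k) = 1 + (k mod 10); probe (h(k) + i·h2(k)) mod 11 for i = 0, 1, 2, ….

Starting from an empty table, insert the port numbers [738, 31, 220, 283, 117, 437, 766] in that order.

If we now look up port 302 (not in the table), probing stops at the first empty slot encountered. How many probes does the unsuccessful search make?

738 hashes to 1; slot 1 is free -> place at 1.
31 hashes to 9; slot 9 is free -> place at 9.
220 hashes to 0; slot 0 is free -> place at 0.
283 hashes to 8; slot 8 is free -> place at 8.
117 hashes to 7; slot 7 is free -> place at 7.
437 hashes to 8, h2=8; 8 taken -> place at 5.
766 hashes to 7, h2=7; 7 taken -> place at 3.
Table: [220, 738, —, 766, —, 437, —, 117, 283, 31, —]
Lookup 302: h=5, h2=3, probe 5,8,0,3,6 → slot 6 empty, not found.

5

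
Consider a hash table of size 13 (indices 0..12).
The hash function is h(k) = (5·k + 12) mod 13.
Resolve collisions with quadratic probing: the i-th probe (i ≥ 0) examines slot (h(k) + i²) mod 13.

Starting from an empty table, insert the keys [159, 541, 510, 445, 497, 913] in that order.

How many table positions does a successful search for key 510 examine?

2

Insert 159: h=1, slot 1 empty -> index 1.
Insert 541: h=0, slot 0 empty -> index 0.
Insert 510: h=1, slot 1 occupied -> index 2.
Insert 445: h=1, slots 1,2 occupied -> index 5.
Insert 497: h=1, slots 1,2,5 occupied -> index 10.
Insert 913: h=1, slots 1,2,5,10 occupied -> index 4.
Table: [541, 159, 510, -, 913, 445, -, -, -, -, 497, -, -]
Lookup 510: h=1, probe 1,2 → found at 2.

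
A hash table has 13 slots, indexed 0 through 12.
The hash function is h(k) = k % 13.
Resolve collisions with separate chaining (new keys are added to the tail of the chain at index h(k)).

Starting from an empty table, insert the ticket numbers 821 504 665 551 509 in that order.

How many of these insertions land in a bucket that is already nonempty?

2

Insert 821: h=2, bucket 2 empty → new chain.
Insert 504: h=10, bucket 10 empty → new chain.
Insert 665: h=2, bucket 2 nonempty → append to chain.
Insert 551: h=5, bucket 5 empty → new chain.
Insert 509: h=2, bucket 2 nonempty → append to chain.
Final buckets:
0: -
1: -
2: 821 -> 665 -> 509
3: -
4: -
5: 551
6: -
7: -
8: -
9: -
10: 504
11: -
12: -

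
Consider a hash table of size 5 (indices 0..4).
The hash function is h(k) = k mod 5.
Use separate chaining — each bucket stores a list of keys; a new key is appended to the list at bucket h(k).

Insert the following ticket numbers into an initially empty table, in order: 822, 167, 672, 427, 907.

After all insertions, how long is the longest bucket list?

5

822 → bucket 2
167 → bucket 2 (collision)
672 → bucket 2 (collision)
427 → bucket 2 (collision)
907 → bucket 2 (collision)
Final buckets:
0: —
1: —
2: 822 -> 167 -> 672 -> 427 -> 907
3: —
4: —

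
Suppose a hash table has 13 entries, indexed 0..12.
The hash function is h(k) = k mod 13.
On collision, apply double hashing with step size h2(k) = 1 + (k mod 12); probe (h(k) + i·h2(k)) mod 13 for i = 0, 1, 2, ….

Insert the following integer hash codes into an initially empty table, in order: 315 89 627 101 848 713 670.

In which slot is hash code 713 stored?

4

Insert 315: h=3, slot 3 empty → index 3.
Insert 89: h=11, slot 11 empty → index 11.
Insert 627: h=3, h2=4, slot 3 occupied → index 7.
Insert 101: h=10, slot 10 empty → index 10.
Insert 848: h=3, h2=9, slot 3 occupied → index 12.
Insert 713: h=11, h2=6, slot 11 occupied → index 4.
Insert 670: h=7, h2=11, slot 7 occupied → index 5.
Table: [∅, ∅, ∅, 315, 713, 670, ∅, 627, ∅, ∅, 101, 89, 848]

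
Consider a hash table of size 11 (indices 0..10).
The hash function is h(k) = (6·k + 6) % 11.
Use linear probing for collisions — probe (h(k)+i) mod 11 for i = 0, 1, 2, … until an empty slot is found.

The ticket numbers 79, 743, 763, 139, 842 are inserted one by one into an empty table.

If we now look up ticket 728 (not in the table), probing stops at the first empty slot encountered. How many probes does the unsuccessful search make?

5

79 hashes to 7; slot 7 is free -> place at 7.
743 hashes to 9; slot 9 is free -> place at 9.
763 hashes to 8; slot 8 is free -> place at 8.
139 hashes to 4; slot 4 is free -> place at 4.
842 hashes to 9; 9 taken -> place at 10.
Table: [∅, ∅, ∅, ∅, 139, ∅, ∅, 79, 763, 743, 842]
Lookup 728: h=7, probe 7,8,9,10,0 → slot 0 empty, not found.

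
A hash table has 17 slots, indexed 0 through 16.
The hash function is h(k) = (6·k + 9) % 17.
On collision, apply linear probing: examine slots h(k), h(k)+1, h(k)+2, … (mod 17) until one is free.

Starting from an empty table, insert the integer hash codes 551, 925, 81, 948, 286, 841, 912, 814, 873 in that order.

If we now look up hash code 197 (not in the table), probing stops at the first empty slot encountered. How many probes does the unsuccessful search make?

551 hashes to 0; slot 0 is free => place at 0.
925 hashes to 0; 0 taken => place at 1.
81 hashes to 2; slot 2 is free => place at 2.
948 hashes to 2; 2 taken => place at 3.
286 hashes to 8; slot 8 is free => place at 8.
841 hashes to 6; slot 6 is free => place at 6.
912 hashes to 7; slot 7 is free => place at 7.
814 hashes to 14; slot 14 is free => place at 14.
873 hashes to 11; slot 11 is free => place at 11.
Table: [551, 925, 81, 948, -, -, 841, 912, 286, -, -, 873, -, -, 814, -, -]
Lookup 197: h=1, probe 1,2,3,4 → slot 4 empty, not found.

4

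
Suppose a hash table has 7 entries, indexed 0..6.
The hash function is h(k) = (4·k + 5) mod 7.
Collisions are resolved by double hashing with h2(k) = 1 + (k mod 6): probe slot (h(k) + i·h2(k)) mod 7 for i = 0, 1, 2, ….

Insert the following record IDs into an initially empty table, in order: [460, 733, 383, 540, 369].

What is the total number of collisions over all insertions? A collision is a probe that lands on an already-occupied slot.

460: h=4 => slot 4
733: h=4, h2=2, probe 4,6 => slot 6
383: h=4, h2=6, probe 4,3 => slot 3
540: h=2 => slot 2
369: h=4, h2=4, probe 4,1 => slot 1
Table: [∅, 369, 540, 383, 460, ∅, 733]

3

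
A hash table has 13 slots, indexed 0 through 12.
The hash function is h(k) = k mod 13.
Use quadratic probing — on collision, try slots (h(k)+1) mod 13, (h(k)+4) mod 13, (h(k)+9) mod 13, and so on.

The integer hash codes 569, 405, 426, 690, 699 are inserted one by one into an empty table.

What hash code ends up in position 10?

569 hashes to 10; slot 10 is free → place at 10.
405 hashes to 2; slot 2 is free → place at 2.
426 hashes to 10; 10 taken → place at 11.
690 hashes to 1; slot 1 is free → place at 1.
699 hashes to 10; 10,11,1 taken → place at 6.
Table: [., 690, 405, ., ., ., 699, ., ., ., 569, 426, .]

569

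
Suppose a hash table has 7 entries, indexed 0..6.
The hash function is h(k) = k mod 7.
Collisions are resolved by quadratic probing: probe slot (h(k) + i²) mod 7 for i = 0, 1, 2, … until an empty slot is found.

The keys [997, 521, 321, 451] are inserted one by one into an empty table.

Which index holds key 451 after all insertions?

997 hashes to 3; slot 3 is free → place at 3.
521 hashes to 3; 3 taken → place at 4.
321 hashes to 6; slot 6 is free → place at 6.
451 hashes to 3; 3,4 taken → place at 0.
Table: [451, -, -, 997, 521, -, 321]

0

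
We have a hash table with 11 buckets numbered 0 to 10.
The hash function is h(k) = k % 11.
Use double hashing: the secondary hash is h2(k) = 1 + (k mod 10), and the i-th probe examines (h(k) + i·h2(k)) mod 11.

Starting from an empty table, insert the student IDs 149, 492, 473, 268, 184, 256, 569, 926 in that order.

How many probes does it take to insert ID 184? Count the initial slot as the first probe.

149: h=6 -> slot 6
492: h=8 -> slot 8
473: h=0 -> slot 0
268: h=4 -> slot 4
184: h=8, h2=5, probe 8,2 -> slot 2
256: h=3 -> slot 3
569: h=8, h2=10, probe 8,7 -> slot 7
926: h=2, h2=7, probe 2,9 -> slot 9
Table: [473, ∅, 184, 256, 268, ∅, 149, 569, 492, 926, ∅]

2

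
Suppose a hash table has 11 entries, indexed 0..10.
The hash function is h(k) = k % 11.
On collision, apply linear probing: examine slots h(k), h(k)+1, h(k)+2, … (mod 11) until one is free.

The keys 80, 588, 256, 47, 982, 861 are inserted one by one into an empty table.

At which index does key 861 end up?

8

80 hashes to 3; slot 3 is free -> place at 3.
588 hashes to 5; slot 5 is free -> place at 5.
256 hashes to 3; 3 taken -> place at 4.
47 hashes to 3; 3,4,5 taken -> place at 6.
982 hashes to 3; 3,4,5,6 taken -> place at 7.
861 hashes to 3; 3,4,5,6,7 taken -> place at 8.
Table: [., ., ., 80, 256, 588, 47, 982, 861, ., .]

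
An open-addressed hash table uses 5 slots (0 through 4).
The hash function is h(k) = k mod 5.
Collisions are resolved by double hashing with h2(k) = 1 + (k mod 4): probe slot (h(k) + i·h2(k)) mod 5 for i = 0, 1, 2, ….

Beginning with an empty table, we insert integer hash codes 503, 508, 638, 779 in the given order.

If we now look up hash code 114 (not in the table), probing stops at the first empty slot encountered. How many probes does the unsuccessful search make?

503: h=3 -> slot 3
508: h=3, h2=1, probe 3,4 -> slot 4
638: h=3, h2=3, probe 3,1 -> slot 1
779: h=4, h2=4, probe 4,3,2 -> slot 2
Table: [_, 638, 779, 503, 508]
Lookup 114: h=4, h2=3, probe 4,2,0 → slot 0 empty, not found.

3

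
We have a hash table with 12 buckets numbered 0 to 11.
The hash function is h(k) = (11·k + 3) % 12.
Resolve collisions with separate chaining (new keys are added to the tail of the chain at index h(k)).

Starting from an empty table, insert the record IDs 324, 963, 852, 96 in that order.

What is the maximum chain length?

324 → bucket 3
963 → bucket 0
852 → bucket 3 (collision)
96 → bucket 3 (collision)
Final buckets:
0: 963
1: .
2: .
3: 324 -> 852 -> 96
4: .
5: .
6: .
7: .
8: .
9: .
10: .
11: .

3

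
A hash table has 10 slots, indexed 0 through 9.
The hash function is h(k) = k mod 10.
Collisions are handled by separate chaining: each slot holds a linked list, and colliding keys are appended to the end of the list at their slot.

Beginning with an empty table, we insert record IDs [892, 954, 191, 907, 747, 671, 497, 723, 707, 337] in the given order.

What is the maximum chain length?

892 -> bucket 2
954 -> bucket 4
191 -> bucket 1
907 -> bucket 7
747 -> bucket 7 (collision)
671 -> bucket 1 (collision)
497 -> bucket 7 (collision)
723 -> bucket 3
707 -> bucket 7 (collision)
337 -> bucket 7 (collision)
Final buckets:
0: —
1: 191 -> 671
2: 892
3: 723
4: 954
5: —
6: —
7: 907 -> 747 -> 497 -> 707 -> 337
8: —
9: —

5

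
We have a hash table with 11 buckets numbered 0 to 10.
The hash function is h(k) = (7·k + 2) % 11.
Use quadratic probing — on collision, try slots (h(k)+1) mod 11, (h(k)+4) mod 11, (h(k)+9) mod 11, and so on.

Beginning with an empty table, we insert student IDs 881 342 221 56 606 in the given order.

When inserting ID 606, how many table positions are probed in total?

5

Insert 881: h=9, slot 9 empty => index 9.
Insert 342: h=9, slot 9 occupied => index 10.
Insert 221: h=9, slots 9,10 occupied => index 2.
Insert 56: h=9, slots 9,10,2 occupied => index 7.
Insert 606: h=9, slots 9,10,2,7 occupied => index 3.
Table: [—, —, 221, 606, —, —, —, 56, —, 881, 342]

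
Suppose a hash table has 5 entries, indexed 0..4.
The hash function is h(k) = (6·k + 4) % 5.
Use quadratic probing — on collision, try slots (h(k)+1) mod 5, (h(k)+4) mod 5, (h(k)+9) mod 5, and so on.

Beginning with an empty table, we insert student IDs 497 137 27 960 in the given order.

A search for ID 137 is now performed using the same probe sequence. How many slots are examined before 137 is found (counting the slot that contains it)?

497: h=1 → slot 1
137: h=1, probe 1,2 → slot 2
27: h=1, probe 1,2,0 → slot 0
960: h=4 → slot 4
Table: [27, 497, 137, —, 960]
Lookup 137: h=1, probe 1,2 → found at 2.

2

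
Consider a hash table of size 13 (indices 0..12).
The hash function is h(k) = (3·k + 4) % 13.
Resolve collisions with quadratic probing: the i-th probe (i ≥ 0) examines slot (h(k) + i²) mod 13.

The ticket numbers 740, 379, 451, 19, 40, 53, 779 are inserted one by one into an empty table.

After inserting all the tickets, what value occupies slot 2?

740: h=1 → slot 1
379: h=10 → slot 10
451: h=5 → slot 5
19: h=9 → slot 9
40: h=7 → slot 7
53: h=7, probe 7,8 → slot 8
779: h=1, probe 1,2 → slot 2
Table: [∅, 740, 779, ∅, ∅, 451, ∅, 40, 53, 19, 379, ∅, ∅]

779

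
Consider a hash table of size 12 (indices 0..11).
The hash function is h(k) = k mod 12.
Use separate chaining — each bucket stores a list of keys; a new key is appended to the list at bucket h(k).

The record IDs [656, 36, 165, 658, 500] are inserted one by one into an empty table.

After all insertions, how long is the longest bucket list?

2

Insert 656: h=8, bucket 8 empty -> new chain.
Insert 36: h=0, bucket 0 empty -> new chain.
Insert 165: h=9, bucket 9 empty -> new chain.
Insert 658: h=10, bucket 10 empty -> new chain.
Insert 500: h=8, bucket 8 nonempty -> append to chain.
Final buckets:
0: 36
1: .
2: .
3: .
4: .
5: .
6: .
7: .
8: 656 -> 500
9: 165
10: 658
11: .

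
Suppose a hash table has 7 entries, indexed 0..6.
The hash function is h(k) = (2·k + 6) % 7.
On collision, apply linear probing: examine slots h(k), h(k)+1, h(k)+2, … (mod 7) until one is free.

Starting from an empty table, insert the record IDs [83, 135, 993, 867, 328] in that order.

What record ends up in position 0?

Insert 83: h=4, slot 4 empty -> index 4.
Insert 135: h=3, slot 3 empty -> index 3.
Insert 993: h=4, slot 4 occupied -> index 5.
Insert 867: h=4, slots 4,5 occupied -> index 6.
Insert 328: h=4, slots 4,5,6 occupied -> index 0.
Table: [328, ., ., 135, 83, 993, 867]

328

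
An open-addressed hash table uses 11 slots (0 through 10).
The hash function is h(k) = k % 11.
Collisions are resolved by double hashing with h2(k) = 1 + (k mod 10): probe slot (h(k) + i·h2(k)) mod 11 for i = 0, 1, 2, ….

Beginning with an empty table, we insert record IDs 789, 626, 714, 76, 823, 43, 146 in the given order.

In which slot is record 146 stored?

2

789 hashes to 8; slot 8 is free -> place at 8.
626 hashes to 10; slot 10 is free -> place at 10.
714 hashes to 10, h2=5; 10 taken -> place at 4.
76 hashes to 10, h2=7; 10 taken -> place at 6.
823 hashes to 9; slot 9 is free -> place at 9.
43 hashes to 10, h2=4; 10 taken -> place at 3.
146 hashes to 3, h2=7; 3,10,6 taken -> place at 2.
Table: [∅, ∅, 146, 43, 714, ∅, 76, ∅, 789, 823, 626]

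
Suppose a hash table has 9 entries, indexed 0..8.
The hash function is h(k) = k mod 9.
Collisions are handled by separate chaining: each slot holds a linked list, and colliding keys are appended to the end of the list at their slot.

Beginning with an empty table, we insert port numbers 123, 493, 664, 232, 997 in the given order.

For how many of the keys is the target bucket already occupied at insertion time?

3

Insert 123: h=6, bucket 6 empty -> new chain.
Insert 493: h=7, bucket 7 empty -> new chain.
Insert 664: h=7, bucket 7 nonempty -> append to chain.
Insert 232: h=7, bucket 7 nonempty -> append to chain.
Insert 997: h=7, bucket 7 nonempty -> append to chain.
Final buckets:
0: —
1: —
2: —
3: —
4: —
5: —
6: 123
7: 493 -> 664 -> 232 -> 997
8: —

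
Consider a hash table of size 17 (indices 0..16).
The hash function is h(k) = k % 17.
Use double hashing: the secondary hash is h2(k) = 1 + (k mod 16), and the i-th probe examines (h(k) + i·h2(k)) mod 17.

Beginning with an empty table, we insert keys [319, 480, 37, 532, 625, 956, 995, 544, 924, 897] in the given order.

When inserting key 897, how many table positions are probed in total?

4

Insert 319: h=13, slot 13 empty → index 13.
Insert 480: h=4, slot 4 empty → index 4.
Insert 37: h=3, slot 3 empty → index 3.
Insert 532: h=5, slot 5 empty → index 5.
Insert 625: h=13, h2=2, slot 13 occupied → index 15.
Insert 956: h=4, h2=13, slot 4 occupied → index 0.
Insert 995: h=9, slot 9 empty → index 9.
Insert 544: h=0, h2=1, slot 0 occupied → index 1.
Insert 924: h=6, slot 6 empty → index 6.
Insert 897: h=13, h2=2, slots 13,15,0 occupied → index 2.
Table: [956, 544, 897, 37, 480, 532, 924, -, -, 995, -, -, -, 319, -, 625, -]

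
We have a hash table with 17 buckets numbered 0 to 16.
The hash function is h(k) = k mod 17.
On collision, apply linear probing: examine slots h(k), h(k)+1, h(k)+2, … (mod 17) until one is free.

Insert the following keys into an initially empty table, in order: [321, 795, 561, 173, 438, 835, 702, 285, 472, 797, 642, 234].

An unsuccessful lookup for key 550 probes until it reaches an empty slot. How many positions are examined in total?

3

321 hashes to 15; slot 15 is free → place at 15.
795 hashes to 13; slot 13 is free → place at 13.
561 hashes to 0; slot 0 is free → place at 0.
173 hashes to 3; slot 3 is free → place at 3.
438 hashes to 13; 13 taken → place at 14.
835 hashes to 2; slot 2 is free → place at 2.
702 hashes to 5; slot 5 is free → place at 5.
285 hashes to 13; 13,14,15 taken → place at 16.
472 hashes to 13; 13,14,15,16,0 taken → place at 1.
797 hashes to 15; 15,16,0,1,2,3 taken → place at 4.
642 hashes to 13; 13,14,15,16,0,1,2,3,4,5 taken → place at 6.
234 hashes to 13; 13,14,15,16,0,1,2,3,4,5,6 taken → place at 7.
Table: [561, 472, 835, 173, 797, 702, 642, 234, ., ., ., ., ., 795, 438, 321, 285]
Lookup 550: h=6, probe 6,7,8 → slot 8 empty, not found.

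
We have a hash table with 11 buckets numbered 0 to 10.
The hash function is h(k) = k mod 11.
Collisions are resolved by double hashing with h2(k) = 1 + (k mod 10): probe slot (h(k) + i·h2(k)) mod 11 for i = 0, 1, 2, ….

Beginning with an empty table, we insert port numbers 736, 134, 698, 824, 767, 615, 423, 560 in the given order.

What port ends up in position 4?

736: h=10 -> slot 10
134: h=2 -> slot 2
698: h=5 -> slot 5
824: h=10, h2=5, probe 10,4 -> slot 4
767: h=8 -> slot 8
615: h=10, h2=6, probe 10,5,0 -> slot 0
423: h=5, h2=4, probe 5,9 -> slot 9
560: h=10, h2=1, probe 10,0,1 -> slot 1
Table: [615, 560, 134, —, 824, 698, —, —, 767, 423, 736]

824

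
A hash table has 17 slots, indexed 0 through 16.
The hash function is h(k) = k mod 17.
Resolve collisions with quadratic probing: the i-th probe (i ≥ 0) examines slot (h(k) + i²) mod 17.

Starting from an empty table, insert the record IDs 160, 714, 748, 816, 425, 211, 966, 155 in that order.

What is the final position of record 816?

160: h=7 => slot 7
714: h=0 => slot 0
748: h=0, probe 0,1 => slot 1
816: h=0, probe 0,1,4 => slot 4
425: h=0, probe 0,1,4,9 => slot 9
211: h=7, probe 7,8 => slot 8
966: h=14 => slot 14
155: h=2 => slot 2
Table: [714, 748, 155, ., 816, ., ., 160, 211, 425, ., ., ., ., 966, ., .]

4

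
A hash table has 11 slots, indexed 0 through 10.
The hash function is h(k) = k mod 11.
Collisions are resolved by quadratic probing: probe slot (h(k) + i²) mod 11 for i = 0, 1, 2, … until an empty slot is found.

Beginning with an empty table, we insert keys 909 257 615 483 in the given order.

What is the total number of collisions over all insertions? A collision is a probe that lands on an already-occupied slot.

909: h=7 → slot 7
257: h=4 → slot 4
615: h=10 → slot 10
483: h=10, probe 10,0 → slot 0
Table: [483, -, -, -, 257, -, -, 909, -, -, 615]

1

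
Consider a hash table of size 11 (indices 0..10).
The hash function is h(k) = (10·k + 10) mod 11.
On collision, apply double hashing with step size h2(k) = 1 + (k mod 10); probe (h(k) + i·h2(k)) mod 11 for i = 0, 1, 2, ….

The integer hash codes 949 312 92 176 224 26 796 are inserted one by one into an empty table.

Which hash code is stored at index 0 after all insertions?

Insert 949: h=7, slot 7 empty => index 7.
Insert 312: h=6, slot 6 empty => index 6.
Insert 92: h=6, h2=3, slot 6 occupied => index 9.
Insert 176: h=10, slot 10 empty => index 10.
Insert 224: h=6, h2=5, slot 6 occupied => index 0.
Insert 26: h=6, h2=7, slot 6 occupied => index 2.
Insert 796: h=6, h2=7, slots 6,2,9 occupied => index 5.
Table: [224, ., 26, ., ., 796, 312, 949, ., 92, 176]

224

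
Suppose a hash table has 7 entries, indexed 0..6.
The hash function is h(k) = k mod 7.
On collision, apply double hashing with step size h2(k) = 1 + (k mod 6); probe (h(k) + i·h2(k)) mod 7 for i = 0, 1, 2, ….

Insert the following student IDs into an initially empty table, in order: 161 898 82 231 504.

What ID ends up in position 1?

161: h=0 → slot 0
898: h=2 → slot 2
82: h=5 → slot 5
231: h=0, h2=4, probe 0,4 → slot 4
504: h=0, h2=1, probe 0,1 → slot 1
Table: [161, 504, 898, _, 231, 82, _]

504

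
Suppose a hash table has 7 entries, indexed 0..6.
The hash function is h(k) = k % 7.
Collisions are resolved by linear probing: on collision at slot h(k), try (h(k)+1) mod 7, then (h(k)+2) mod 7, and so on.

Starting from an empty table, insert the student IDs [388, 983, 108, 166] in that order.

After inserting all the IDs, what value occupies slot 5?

108

388 hashes to 3; slot 3 is free => place at 3.
983 hashes to 3; 3 taken => place at 4.
108 hashes to 3; 3,4 taken => place at 5.
166 hashes to 5; 5 taken => place at 6.
Table: [—, —, —, 388, 983, 108, 166]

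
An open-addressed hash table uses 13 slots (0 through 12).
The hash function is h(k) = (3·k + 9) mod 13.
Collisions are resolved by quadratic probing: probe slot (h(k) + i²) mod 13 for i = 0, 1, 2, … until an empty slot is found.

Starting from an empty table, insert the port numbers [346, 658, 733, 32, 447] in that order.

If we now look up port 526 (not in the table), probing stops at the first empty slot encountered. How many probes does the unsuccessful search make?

Insert 346: h=7, slot 7 empty → index 7.
Insert 658: h=7, slot 7 occupied → index 8.
Insert 733: h=11, slot 11 empty → index 11.
Insert 32: h=1, slot 1 empty → index 1.
Insert 447: h=11, slot 11 occupied → index 12.
Table: [_, 32, _, _, _, _, _, 346, 658, _, _, 733, 447]
Lookup 526: h=1, probe 1,2 → slot 2 empty, not found.

2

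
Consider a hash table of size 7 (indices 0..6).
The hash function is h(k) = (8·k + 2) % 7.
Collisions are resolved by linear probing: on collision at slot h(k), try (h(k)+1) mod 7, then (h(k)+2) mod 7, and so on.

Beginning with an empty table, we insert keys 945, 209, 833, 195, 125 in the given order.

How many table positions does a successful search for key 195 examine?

4

Insert 945: h=2, slot 2 empty => index 2.
Insert 209: h=1, slot 1 empty => index 1.
Insert 833: h=2, slot 2 occupied => index 3.
Insert 195: h=1, slots 1,2,3 occupied => index 4.
Insert 125: h=1, slots 1,2,3,4 occupied => index 5.
Table: [., 209, 945, 833, 195, 125, .]
Lookup 195: h=1, probe 1,2,3,4 → found at 4.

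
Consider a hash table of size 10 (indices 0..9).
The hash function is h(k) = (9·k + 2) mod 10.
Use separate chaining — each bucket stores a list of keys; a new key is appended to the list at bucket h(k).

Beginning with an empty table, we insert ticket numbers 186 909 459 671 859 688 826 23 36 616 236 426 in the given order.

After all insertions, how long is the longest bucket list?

6

Insert 186: h=6, bucket 6 empty -> new chain.
Insert 909: h=3, bucket 3 empty -> new chain.
Insert 459: h=3, bucket 3 nonempty -> append to chain.
Insert 671: h=1, bucket 1 empty -> new chain.
Insert 859: h=3, bucket 3 nonempty -> append to chain.
Insert 688: h=4, bucket 4 empty -> new chain.
Insert 826: h=6, bucket 6 nonempty -> append to chain.
Insert 23: h=9, bucket 9 empty -> new chain.
Insert 36: h=6, bucket 6 nonempty -> append to chain.
Insert 616: h=6, bucket 6 nonempty -> append to chain.
Insert 236: h=6, bucket 6 nonempty -> append to chain.
Insert 426: h=6, bucket 6 nonempty -> append to chain.
Final buckets:
0: -
1: 671
2: -
3: 909 -> 459 -> 859
4: 688
5: -
6: 186 -> 826 -> 36 -> 616 -> 236 -> 426
7: -
8: -
9: 23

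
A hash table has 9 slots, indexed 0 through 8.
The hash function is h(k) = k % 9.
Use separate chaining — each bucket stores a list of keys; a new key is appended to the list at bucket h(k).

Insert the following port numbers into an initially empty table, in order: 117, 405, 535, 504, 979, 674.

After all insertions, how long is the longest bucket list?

3

117 -> bucket 0
405 -> bucket 0 (collision)
535 -> bucket 4
504 -> bucket 0 (collision)
979 -> bucket 7
674 -> bucket 8
Final buckets:
0: 117 -> 405 -> 504
1: _
2: _
3: _
4: 535
5: _
6: _
7: 979
8: 674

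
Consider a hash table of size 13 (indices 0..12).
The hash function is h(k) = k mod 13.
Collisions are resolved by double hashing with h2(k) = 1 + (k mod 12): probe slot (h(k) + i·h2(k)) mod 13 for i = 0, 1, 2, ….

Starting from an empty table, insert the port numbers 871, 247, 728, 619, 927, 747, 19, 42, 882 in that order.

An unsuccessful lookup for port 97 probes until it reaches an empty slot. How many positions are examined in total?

871: h=0 → slot 0
247: h=0, h2=8, probe 0,8 → slot 8
728: h=0, h2=9, probe 0,9 → slot 9
619: h=8, h2=8, probe 8,3 → slot 3
927: h=4 → slot 4
747: h=6 → slot 6
19: h=6, h2=8, probe 6,1 → slot 1
42: h=3, h2=7, probe 3,10 → slot 10
882: h=11 → slot 11
Table: [871, 19, ∅, 619, 927, ∅, 747, ∅, 247, 728, 42, 882, ∅]
Lookup 97: h=6, h2=2, probe 6,8,10,12 → slot 12 empty, not found.

4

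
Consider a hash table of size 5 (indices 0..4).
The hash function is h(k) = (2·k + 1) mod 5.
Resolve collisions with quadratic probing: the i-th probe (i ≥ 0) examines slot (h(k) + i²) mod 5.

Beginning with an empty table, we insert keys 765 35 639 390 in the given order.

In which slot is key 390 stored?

765: h=1 -> slot 1
35: h=1, probe 1,2 -> slot 2
639: h=4 -> slot 4
390: h=1, probe 1,2,0 -> slot 0
Table: [390, 765, 35, —, 639]

0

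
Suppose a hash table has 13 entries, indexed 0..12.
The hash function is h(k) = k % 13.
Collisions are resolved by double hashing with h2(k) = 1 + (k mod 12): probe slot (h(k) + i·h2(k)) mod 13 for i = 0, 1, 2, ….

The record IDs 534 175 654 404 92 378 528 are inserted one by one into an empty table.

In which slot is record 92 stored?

2

534: h=1 → slot 1
175: h=6 → slot 6
654: h=4 → slot 4
404: h=1, h2=9, probe 1,10 → slot 10
92: h=1, h2=9, probe 1,10,6,2 → slot 2
378: h=1, h2=7, probe 1,8 → slot 8
528: h=8, h2=1, probe 8,9 → slot 9
Table: [_, 534, 92, _, 654, _, 175, _, 378, 528, 404, _, _]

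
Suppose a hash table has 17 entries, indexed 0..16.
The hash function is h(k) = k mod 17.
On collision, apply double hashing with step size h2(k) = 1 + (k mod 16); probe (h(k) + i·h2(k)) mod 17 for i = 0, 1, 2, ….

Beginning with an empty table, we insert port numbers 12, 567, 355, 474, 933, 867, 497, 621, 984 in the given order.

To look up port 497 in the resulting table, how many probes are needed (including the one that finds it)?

3

12 hashes to 12; slot 12 is free → place at 12.
567 hashes to 6; slot 6 is free → place at 6.
355 hashes to 15; slot 15 is free → place at 15.
474 hashes to 15, h2=11; 15 taken → place at 9.
933 hashes to 15, h2=6; 15 taken → place at 4.
867 hashes to 0; slot 0 is free → place at 0.
497 hashes to 4, h2=2; 4,6 taken → place at 8.
621 hashes to 9, h2=14; 9,6 taken → place at 3.
984 hashes to 15, h2=9; 15 taken → place at 7.
Table: [867, —, —, 621, 933, —, 567, 984, 497, 474, —, —, 12, —, —, 355, —]
Lookup 497: h=4, h2=2, probe 4,6,8 → found at 8.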